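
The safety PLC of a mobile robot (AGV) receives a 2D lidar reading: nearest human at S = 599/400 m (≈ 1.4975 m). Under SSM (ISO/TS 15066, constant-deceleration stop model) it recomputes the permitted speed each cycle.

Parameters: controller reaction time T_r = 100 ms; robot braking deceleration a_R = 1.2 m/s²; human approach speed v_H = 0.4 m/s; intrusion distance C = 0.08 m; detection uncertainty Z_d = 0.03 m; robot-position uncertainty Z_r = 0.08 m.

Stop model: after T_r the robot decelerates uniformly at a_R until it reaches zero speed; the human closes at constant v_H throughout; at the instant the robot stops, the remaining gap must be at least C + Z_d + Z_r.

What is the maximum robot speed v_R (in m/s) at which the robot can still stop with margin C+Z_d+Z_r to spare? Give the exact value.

collect terms ⇒ (5/12)·v_R² + (13/30)·v_R + (-507/400) = 0
  disc = (13/30)² − 4·(5/12)·(-507/400) = 8281/3600 ; √disc = 91/60
  v_R = (−(13/30) + 91/60) / (2·(5/12)) = 13/10 m/s
check:
braking lasts T_s = (13/10)/(6/5) = 1.0833 s
robot in T_r: 1.3000·0.1000 = 0.1300 m
robot under decel: 1.3000²/(2·1.2000) = 0.7042 m
person approaches 0.4000·(0.1000+1.0833) = 0.4733 m
residual clearance needed = 0.0800+0.0300+0.0800 = 0.1900 m
sum ≈ 0.1300+0.7042+0.4733+0.1900 ≈ 1.4975 m = S ✓

v_R_max = 13/10 m/s = 1.3000 m/s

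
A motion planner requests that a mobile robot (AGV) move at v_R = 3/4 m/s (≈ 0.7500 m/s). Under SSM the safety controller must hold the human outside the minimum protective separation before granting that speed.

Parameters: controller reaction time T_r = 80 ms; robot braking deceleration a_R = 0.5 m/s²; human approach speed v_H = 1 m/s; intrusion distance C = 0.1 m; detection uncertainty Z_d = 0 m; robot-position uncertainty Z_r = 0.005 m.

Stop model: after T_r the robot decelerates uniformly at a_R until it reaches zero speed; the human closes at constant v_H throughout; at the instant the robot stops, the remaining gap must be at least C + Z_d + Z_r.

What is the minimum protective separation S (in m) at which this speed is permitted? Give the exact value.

S_min = 923/400 m = 2.3075 m

T_s = v_R/a_R = (3/4)/(1/2) = 1.5000 s
robot covers v_R·T_r = 0.7500·0.0800 = 0.0600 m before braking
robot covers 0.7500·1.5000 − ½·0.5000·1.5000² = 0.5625 m while stopping
human over T_r+T_s: 1.0000·(0.0800+1.5000) = 1.5800 m
margins: 0.1000+0.0000+0.0050 = 0.1050 m
S_min ≈ 0.0600+0.5625+1.5800+0.1050  ⇒  S_min = 923/400 m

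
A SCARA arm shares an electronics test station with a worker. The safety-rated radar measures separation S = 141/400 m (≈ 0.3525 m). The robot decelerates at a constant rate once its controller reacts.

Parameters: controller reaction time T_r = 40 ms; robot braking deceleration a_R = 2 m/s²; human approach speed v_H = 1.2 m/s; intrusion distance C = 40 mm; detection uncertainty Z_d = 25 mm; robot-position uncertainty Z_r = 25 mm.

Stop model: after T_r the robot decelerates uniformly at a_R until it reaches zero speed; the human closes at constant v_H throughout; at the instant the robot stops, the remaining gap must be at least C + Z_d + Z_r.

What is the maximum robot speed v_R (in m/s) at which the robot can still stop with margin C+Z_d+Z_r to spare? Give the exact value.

v_R_max = 3/10 m/s = 0.3000 m/s

at the boundary: (1/4)·v² + (16/25)·v + (-429/2000) = 0
  disc = (16/25)² − 4·(1/4)·(-429/2000) = 6241/10000 ; √disc = 79/100
  v_R = (−(16/25) + 79/100) / (2·(1/4)) = 3/10 m/s
check:
T_s = v_R/a_R = (3/10)/2 = 0.1500 s
robot in T_r: 0.3000·0.0400 = 0.0120 m
robot under decel: 0.3000²/(2·2.0000) = 0.0225 m
human closes 1.2000·0.1900 = 0.2280 m
residual clearance needed = 0.0400+0.0250+0.0250 = 0.0900 m
sum ≈ 0.0120+0.0225+0.2280+0.0900 ≈ 0.3525 m = S ✓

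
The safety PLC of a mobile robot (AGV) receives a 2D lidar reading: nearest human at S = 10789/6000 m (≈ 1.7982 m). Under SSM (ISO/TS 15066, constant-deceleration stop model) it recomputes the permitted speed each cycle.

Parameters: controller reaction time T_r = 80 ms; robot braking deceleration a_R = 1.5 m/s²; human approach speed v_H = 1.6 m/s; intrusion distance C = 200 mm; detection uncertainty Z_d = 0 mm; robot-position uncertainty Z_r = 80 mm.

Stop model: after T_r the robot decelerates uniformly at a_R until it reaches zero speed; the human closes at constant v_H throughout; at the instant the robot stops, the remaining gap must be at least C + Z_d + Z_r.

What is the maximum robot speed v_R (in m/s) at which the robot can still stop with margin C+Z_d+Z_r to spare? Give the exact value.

v_R_max = 19/20 m/s = 0.9500 m/s

collect terms ⇒ (1/3)·v_R² + (86/75)·v_R + (-8341/6000) = 0
  disc = (86/75)² − 4·(1/3)·(-8341/6000) = 7921/2500 ; √disc = 89/50
  v_R = (−(86/75) + 89/50) / (2·(1/3)) = 19/20 m/s
check:
stop time T_s = (19/20)/(3/2) = 0.6333 s
robot in T_r: 0.9500·0.0800 = 0.0760 m
braking distance = 0.9500²/(2·1.5000) = 0.3008 m
person approaches 1.6000·(0.0800+0.6333) = 1.1413 m
residual clearance needed = 0.2000+0.0000+0.0800 = 0.2800 m
sum ≈ 0.0760+0.3008+1.1413+0.2800 ≈ 1.7982 m = S ✓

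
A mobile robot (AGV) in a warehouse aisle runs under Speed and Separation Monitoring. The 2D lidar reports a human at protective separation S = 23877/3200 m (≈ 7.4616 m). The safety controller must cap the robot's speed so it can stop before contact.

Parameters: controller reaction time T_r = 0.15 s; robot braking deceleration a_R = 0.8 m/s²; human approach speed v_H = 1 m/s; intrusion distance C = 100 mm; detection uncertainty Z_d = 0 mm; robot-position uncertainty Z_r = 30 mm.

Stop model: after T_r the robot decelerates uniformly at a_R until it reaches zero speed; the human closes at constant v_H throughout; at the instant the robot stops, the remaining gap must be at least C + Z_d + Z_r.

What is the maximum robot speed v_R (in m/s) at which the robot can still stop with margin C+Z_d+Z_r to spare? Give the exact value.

quadratic (5/8)·v² + (7/5)·v + (-22981/3200) = 0
  disc = (7/5)² − 4·(5/8)·(-22981/3200) = 127449/6400 ; √disc = 357/80
  v_R = (−(7/5) + 357/80) / (2·(5/8)) = 49/20 m/s
check:
T_s = v_R/a_R = (49/20)/(4/5) = 3.0625 s
robot in T_r: 2.4500·0.1500 = 0.3675 m
robot under decel: 2.4500²/(2·0.8000) = 3.7516 m
person approaches 1.0000·(0.1500+3.0625) = 3.2125 m
residual clearance needed = 0.1000+0.0000+0.0300 = 0.1300 m
sum ≈ 0.3675+3.7516+3.2125+0.1300 ≈ 7.4616 m = S ✓

v_R_max = 49/20 m/s = 2.4500 m/s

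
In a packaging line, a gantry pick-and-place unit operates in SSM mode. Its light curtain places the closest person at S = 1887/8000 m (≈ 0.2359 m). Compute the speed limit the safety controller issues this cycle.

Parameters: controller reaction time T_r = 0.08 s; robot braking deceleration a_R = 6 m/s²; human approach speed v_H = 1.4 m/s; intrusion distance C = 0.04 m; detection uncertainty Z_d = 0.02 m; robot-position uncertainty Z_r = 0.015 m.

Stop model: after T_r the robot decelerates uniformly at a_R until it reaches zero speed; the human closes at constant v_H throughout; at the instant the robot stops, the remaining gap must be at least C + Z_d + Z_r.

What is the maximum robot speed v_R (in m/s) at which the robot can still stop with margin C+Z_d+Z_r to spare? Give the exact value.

v_R_max = 3/20 m/s = 0.1500 m/s

quadratic (1/12)·v² + (47/150)·v + (-391/8000) = 0
  disc = (47/150)² − 4·(1/12)·(-391/8000) = 41209/360000 ; √disc = 203/600
  v_R = (−(47/150) + 203/600) / (2·(1/12)) = 3/20 m/s
check:
stop time T_s = (3/20)/6 = 0.0250 s
robot covers v_R·T_r = 0.1500·0.0800 = 0.0120 m before braking
robot under decel: 0.1500²/(2·6.0000) = 0.0019 m
human over T_r+T_s: 1.4000·(0.0800+0.0250) = 0.1470 m
margins: 0.0400+0.0200+0.0150 = 0.0750 m
sum ≈ 0.0120+0.0019+0.1470+0.0750 ≈ 0.2359 m = S ✓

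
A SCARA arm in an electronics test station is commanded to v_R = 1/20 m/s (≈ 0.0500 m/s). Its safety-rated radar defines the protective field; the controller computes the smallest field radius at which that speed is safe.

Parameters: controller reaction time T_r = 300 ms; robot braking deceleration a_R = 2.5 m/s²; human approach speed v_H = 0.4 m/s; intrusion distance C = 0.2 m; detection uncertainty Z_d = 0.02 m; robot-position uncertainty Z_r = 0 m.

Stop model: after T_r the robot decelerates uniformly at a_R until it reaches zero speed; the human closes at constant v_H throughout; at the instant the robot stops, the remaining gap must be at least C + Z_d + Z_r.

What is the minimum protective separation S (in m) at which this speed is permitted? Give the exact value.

braking lasts T_s = (1/20)/(5/2) = 0.0200 s
reaction-phase robot travel = 0.0500·0.3000 = 0.0150 m
robot under decel: 0.0500²/(2·2.5000) = 0.0005 m
human closes 0.4000·0.3200 = 0.1280 m
residual clearance needed = 0.2000+0.0200+0.0000 = 0.2200 m
S_min ≈ 0.0150+0.0005+0.1280+0.2200  ⇒  S_min = 727/2000 m

S_min = 727/2000 m = 0.3635 m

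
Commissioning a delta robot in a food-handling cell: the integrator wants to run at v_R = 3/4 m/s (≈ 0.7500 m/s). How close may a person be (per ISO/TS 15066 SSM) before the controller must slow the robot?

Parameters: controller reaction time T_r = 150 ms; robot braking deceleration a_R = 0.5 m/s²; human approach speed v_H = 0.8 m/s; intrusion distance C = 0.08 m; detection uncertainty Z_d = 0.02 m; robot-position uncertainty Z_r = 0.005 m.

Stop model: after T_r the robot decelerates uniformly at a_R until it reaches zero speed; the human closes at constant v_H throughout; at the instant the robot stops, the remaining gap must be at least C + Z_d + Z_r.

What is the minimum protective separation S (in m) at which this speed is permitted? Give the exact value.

T_s = v_R/a_R = (3/4)/(1/2) = 1.5000 s
robot in T_r: 0.7500·0.1500 = 0.1125 m
braking distance = 0.7500²/(2·0.5000) = 0.5625 m
person approaches 0.8000·(0.1500+1.5000) = 1.3200 m
margins: 0.0800+0.0200+0.0050 = 0.1050 m
S_min ≈ 0.1125+0.5625+1.3200+0.1050  ⇒  S_min = 21/10 m

S_min = 21/10 m = 2.1000 m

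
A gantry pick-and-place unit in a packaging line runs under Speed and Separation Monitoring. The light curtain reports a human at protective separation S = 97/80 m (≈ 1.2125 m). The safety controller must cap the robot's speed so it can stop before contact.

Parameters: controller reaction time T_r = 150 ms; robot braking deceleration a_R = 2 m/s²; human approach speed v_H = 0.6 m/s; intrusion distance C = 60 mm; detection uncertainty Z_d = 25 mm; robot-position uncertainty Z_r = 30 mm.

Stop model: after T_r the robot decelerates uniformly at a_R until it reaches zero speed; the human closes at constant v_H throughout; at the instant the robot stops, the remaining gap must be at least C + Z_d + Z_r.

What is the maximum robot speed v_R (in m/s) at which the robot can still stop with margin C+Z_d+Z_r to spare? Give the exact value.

at the boundary: (1/4)·v² + (9/20)·v + (-403/400) = 0
  disc = (9/20)² − 4·(1/4)·(-403/400) = 121/100 ; √disc = 11/10
  v_R = (−(9/20) + 11/10) / (2·(1/4)) = 13/10 m/s
check:
braking lasts T_s = (13/10)/2 = 0.6500 s
reaction-phase robot travel = 1.3000·0.1500 = 0.1950 m
braking distance = 1.3000²/(2·2.0000) = 0.4225 m
human over T_r+T_s: 0.6000·(0.1500+0.6500) = 0.4800 m
C+Z_d+Z_r = 0.0600+0.0250+0.0300 = 0.1150 m
sum ≈ 0.1950+0.4225+0.4800+0.1150 ≈ 1.2125 m = S ✓

v_R_max = 13/10 m/s = 1.3000 m/s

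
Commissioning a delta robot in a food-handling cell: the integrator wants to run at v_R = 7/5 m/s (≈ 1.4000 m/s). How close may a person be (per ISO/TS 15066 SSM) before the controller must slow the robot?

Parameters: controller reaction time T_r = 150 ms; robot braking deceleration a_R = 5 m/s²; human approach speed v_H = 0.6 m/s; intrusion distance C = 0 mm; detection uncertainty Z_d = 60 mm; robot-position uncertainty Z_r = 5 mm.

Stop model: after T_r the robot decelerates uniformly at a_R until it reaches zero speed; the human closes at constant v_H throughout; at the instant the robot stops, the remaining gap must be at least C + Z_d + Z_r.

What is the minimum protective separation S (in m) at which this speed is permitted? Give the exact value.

stop time T_s = (7/5)/5 = 0.2800 s
reaction-phase robot travel = 1.4000·0.1500 = 0.2100 m
braking distance = 1.4000²/(2·5.0000) = 0.1960 m
human closes 0.6000·0.4300 = 0.2580 m
residual clearance needed = 0.0000+0.0600+0.0050 = 0.0650 m
S_min ≈ 0.2100+0.1960+0.2580+0.0650  ⇒  S_min = 729/1000 m

S_min = 729/1000 m = 0.7290 m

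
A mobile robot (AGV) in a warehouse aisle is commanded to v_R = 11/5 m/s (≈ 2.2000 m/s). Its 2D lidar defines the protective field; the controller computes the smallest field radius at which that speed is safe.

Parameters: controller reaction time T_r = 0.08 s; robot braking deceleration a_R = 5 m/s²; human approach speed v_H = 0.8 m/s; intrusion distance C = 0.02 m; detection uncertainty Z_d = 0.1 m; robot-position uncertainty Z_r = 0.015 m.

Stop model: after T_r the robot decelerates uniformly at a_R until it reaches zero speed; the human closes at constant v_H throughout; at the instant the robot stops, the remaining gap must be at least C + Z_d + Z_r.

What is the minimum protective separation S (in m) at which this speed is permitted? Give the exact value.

stop time T_s = (11/5)/5 = 0.4400 s
reaction-phase robot travel = 2.2000·0.0800 = 0.1760 m
robot covers 2.2000·0.4400 − ½·5.0000·0.4400² = 0.4840 m while stopping
human over T_r+T_s: 0.8000·(0.0800+0.4400) = 0.4160 m
C+Z_d+Z_r = 0.0200+0.1000+0.0150 = 0.1350 m
S_min ≈ 0.1760+0.4840+0.4160+0.1350  ⇒  S_min = 1211/1000 m

S_min = 1211/1000 m = 1.2110 m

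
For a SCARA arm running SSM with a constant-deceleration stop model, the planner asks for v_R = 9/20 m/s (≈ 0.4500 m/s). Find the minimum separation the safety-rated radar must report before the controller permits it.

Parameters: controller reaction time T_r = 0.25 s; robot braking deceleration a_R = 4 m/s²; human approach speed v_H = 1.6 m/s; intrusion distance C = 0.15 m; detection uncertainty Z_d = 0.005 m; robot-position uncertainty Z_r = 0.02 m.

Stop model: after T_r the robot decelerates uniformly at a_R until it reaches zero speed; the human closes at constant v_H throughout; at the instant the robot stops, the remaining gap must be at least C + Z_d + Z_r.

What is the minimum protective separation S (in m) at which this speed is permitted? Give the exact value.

braking lasts T_s = (9/20)/4 = 0.1125 s
reaction-phase robot travel = 0.4500·0.2500 = 0.1125 m
braking distance = 0.4500²/(2·4.0000) = 0.0253 m
human closes 1.6000·0.3625 = 0.5800 m
residual clearance needed = 0.1500+0.0050+0.0200 = 0.1750 m
S_min ≈ 0.1125+0.0253+0.5800+0.1750  ⇒  S_min = 2857/3200 m

S_min = 2857/3200 m = 0.8928 m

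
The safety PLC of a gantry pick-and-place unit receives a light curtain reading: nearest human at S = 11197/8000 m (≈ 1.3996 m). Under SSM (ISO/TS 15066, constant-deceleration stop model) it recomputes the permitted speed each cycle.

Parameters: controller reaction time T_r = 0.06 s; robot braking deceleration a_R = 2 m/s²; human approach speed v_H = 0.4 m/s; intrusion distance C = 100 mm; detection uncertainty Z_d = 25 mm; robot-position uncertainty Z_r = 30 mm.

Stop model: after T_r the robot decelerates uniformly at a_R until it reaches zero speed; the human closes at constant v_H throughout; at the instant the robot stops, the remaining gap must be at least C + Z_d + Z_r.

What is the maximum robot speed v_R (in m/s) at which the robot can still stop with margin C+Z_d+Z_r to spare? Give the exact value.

v_R_max = 7/4 m/s = 1.7500 m/s

quadratic (1/4)·v² + (13/50)·v + (-1953/1600) = 0
  disc = (13/50)² − 4·(1/4)·(-1953/1600) = 51529/40000 ; √disc = 227/200
  v_R = (−(13/50) + 227/200) / (2·(1/4)) = 7/4 m/s
check:
stop time T_s = (7/4)/2 = 0.8750 s
reaction-phase robot travel = 1.7500·0.0600 = 0.1050 m
robot covers 1.7500·0.8750 − ½·2.0000·0.8750² = 0.7656 m while stopping
human over T_r+T_s: 0.4000·(0.0600+0.8750) = 0.3740 m
residual clearance needed = 0.1000+0.0250+0.0300 = 0.1550 m
sum ≈ 0.1050+0.7656+0.3740+0.1550 ≈ 1.3996 m = S ✓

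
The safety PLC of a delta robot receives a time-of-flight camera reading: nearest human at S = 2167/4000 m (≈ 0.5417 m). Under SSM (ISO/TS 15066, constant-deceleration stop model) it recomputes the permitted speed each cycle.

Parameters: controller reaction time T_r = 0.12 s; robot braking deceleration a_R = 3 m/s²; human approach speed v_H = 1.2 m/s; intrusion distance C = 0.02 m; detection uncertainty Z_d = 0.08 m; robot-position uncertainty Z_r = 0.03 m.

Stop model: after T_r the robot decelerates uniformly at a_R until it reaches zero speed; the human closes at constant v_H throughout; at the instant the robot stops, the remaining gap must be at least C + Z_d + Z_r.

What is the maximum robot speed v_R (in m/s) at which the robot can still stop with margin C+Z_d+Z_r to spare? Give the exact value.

at the boundary: (1/6)·v² + (13/25)·v + (-1071/4000) = 0
  disc = (13/25)² − 4·(1/6)·(-1071/4000) = 4489/10000 ; √disc = 67/100
  v_R = (−(13/25) + 67/100) / (2·(1/6)) = 9/20 m/s
check:
T_s = v_R/a_R = (9/20)/3 = 0.1500 s
robot in T_r: 0.4500·0.1200 = 0.0540 m
robot under decel: 0.4500²/(2·3.0000) = 0.0338 m
person approaches 1.2000·(0.1200+0.1500) = 0.3240 m
C+Z_d+Z_r = 0.0200+0.0800+0.0300 = 0.1300 m
sum ≈ 0.0540+0.0338+0.3240+0.1300 ≈ 0.5417 m = S ✓

v_R_max = 9/20 m/s = 0.4500 m/s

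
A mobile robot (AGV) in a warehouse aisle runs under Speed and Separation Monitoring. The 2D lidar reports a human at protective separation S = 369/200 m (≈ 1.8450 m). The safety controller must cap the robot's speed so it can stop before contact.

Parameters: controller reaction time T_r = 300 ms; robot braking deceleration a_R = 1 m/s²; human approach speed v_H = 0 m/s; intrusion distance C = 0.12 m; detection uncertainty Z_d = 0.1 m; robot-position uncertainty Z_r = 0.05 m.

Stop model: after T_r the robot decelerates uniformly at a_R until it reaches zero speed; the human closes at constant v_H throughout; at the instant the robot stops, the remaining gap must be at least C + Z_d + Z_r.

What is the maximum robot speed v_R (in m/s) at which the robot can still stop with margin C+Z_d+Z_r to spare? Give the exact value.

v_R_max = 3/2 m/s = 1.5000 m/s

quadratic (1/2)·v² + (3/10)·v + (-63/40) = 0
  disc = (3/10)² − 4·(1/2)·(-63/40) = 81/25 ; √disc = 9/5
  v_R = (−(3/10) + 9/5) / (2·(1/2)) = 3/2 m/s
check:
stop time T_s = (3/2)/1 = 1.5000 s
robot in T_r: 1.5000·0.3000 = 0.4500 m
robot under decel: 1.5000²/(2·1.0000) = 1.1250 m
human closes 0.0000·1.8000 = 0.0000 m
margins: 0.1200+0.1000+0.0500 = 0.2700 m
sum ≈ 0.4500+1.1250+0.0000+0.2700 ≈ 1.8450 m = S ✓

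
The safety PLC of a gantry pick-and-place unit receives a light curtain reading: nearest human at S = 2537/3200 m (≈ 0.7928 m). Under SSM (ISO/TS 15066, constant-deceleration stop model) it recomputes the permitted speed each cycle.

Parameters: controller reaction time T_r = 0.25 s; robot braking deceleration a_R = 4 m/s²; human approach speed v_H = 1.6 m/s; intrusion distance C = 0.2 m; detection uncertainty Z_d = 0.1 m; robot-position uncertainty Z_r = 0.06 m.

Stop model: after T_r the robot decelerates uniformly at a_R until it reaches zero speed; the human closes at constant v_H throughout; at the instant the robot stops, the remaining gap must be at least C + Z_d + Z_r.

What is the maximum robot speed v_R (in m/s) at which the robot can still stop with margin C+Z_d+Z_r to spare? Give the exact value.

v_R_max = 1/20 m/s = 0.0500 m/s

at the boundary: (1/8)·v² + (13/20)·v + (-21/640) = 0
  disc = (13/20)² − 4·(1/8)·(-21/640) = 2809/6400 ; √disc = 53/80
  v_R = (−(13/20) + 53/80) / (2·(1/8)) = 1/20 m/s
check:
stop time T_s = (1/20)/4 = 0.0125 s
reaction-phase robot travel = 0.0500·0.2500 = 0.0125 m
robot under decel: 0.0500²/(2·4.0000) = 0.0003 m
person approaches 1.6000·(0.2500+0.0125) = 0.4200 m
C+Z_d+Z_r = 0.2000+0.1000+0.0600 = 0.3600 m
sum ≈ 0.0125+0.0003+0.4200+0.3600 ≈ 0.7928 m = S ✓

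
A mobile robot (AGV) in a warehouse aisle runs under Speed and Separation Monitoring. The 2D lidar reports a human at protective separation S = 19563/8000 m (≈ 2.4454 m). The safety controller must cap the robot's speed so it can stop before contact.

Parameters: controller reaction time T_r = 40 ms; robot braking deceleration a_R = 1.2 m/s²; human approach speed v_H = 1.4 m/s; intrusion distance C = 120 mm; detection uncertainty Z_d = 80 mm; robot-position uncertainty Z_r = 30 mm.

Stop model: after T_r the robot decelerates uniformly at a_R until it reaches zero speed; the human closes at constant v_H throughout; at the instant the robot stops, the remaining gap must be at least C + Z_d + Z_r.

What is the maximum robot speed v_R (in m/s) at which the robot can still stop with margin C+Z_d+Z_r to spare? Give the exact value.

v_R_max = 5/4 m/s = 1.2500 m/s

quadratic (5/12)·v² + (181/150)·v + (-691/320) = 0
  disc = (181/150)² − 4·(5/12)·(-691/320) = 1819801/360000 ; √disc = 1349/600
  v_R = (−(181/150) + 1349/600) / (2·(5/12)) = 5/4 m/s
check:
stop time T_s = (5/4)/(6/5) = 1.0417 s
reaction-phase robot travel = 1.2500·0.0400 = 0.0500 m
robot under decel: 1.2500²/(2·1.2000) = 0.6510 m
person approaches 1.4000·(0.0400+1.0417) = 1.5143 m
C+Z_d+Z_r = 0.1200+0.0800+0.0300 = 0.2300 m
sum ≈ 0.0500+0.6510+1.5143+0.2300 ≈ 2.4454 m = S ✓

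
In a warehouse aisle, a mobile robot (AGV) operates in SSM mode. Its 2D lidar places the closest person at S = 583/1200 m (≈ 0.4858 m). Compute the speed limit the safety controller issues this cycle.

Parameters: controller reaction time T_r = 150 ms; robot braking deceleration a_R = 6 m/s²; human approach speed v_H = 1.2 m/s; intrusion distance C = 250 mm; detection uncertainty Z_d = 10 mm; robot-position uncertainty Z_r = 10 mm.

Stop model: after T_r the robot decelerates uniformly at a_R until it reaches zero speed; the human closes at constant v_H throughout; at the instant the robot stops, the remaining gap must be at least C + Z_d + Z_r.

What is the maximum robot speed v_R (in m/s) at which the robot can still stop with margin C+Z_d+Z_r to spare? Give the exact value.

v_R_max = 1/10 m/s = 0.1000 m/s

collect terms ⇒ (1/12)·v_R² + (7/20)·v_R + (-43/1200) = 0
  disc = (7/20)² − 4·(1/12)·(-43/1200) = 121/900 ; √disc = 11/30
  v_R = (−(7/20) + 11/30) / (2·(1/12)) = 1/10 m/s
check:
stop time T_s = (1/10)/6 = 0.0167 s
reaction-phase robot travel = 0.1000·0.1500 = 0.0150 m
robot under decel: 0.1000²/(2·6.0000) = 0.0008 m
human closes 1.2000·0.1667 = 0.2000 m
C+Z_d+Z_r = 0.2500+0.0100+0.0100 = 0.2700 m
sum ≈ 0.0150+0.0008+0.2000+0.2700 ≈ 0.4858 m = S ✓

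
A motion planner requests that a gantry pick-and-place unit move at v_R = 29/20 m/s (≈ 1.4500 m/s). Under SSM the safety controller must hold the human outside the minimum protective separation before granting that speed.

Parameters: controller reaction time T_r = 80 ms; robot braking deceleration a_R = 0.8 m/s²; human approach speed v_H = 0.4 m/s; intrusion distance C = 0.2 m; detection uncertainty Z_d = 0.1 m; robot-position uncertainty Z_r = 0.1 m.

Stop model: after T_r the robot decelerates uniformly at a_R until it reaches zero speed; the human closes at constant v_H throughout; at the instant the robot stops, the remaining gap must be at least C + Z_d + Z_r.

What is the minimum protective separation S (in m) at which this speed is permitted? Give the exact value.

S_min = 41393/16000 m = 2.5871 m

braking lasts T_s = (29/20)/(4/5) = 1.8125 s
reaction-phase robot travel = 1.4500·0.0800 = 0.1160 m
braking distance = 1.4500²/(2·0.8000) = 1.3141 m
human closes 0.4000·1.8925 = 0.7570 m
residual clearance needed = 0.2000+0.1000+0.1000 = 0.4000 m
S_min ≈ 0.1160+1.3141+0.7570+0.4000  ⇒  S_min = 41393/16000 m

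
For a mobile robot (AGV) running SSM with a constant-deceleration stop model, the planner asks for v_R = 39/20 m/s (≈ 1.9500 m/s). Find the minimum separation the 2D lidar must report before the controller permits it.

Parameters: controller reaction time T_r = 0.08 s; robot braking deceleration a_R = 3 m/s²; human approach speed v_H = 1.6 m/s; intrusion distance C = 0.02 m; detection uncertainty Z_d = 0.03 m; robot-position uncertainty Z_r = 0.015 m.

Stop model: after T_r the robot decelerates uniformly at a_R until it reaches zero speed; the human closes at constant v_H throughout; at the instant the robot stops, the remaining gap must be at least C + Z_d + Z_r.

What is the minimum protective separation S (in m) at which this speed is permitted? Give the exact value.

braking lasts T_s = (39/20)/3 = 0.6500 s
robot in T_r: 1.9500·0.0800 = 0.1560 m
robot under decel: 1.9500²/(2·3.0000) = 0.6338 m
human over T_r+T_s: 1.6000·(0.0800+0.6500) = 1.1680 m
residual clearance needed = 0.0200+0.0300+0.0150 = 0.0650 m
S_min ≈ 0.1560+0.6338+1.1680+0.0650  ⇒  S_min = 8091/4000 m

S_min = 8091/4000 m = 2.0227 m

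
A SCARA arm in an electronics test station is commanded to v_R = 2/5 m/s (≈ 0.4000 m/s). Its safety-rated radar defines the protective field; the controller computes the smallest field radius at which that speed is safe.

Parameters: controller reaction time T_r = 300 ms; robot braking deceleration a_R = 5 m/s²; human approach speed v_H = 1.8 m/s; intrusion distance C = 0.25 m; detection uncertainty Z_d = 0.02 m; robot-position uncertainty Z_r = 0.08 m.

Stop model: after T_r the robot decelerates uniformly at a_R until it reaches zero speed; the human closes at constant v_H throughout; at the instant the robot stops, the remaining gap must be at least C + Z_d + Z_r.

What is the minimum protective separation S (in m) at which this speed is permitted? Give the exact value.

stop time T_s = (2/5)/5 = 0.0800 s
reaction-phase robot travel = 0.4000·0.3000 = 0.1200 m
robot under decel: 0.4000²/(2·5.0000) = 0.0160 m
person approaches 1.8000·(0.3000+0.0800) = 0.6840 m
margins: 0.2500+0.0200+0.0800 = 0.3500 m
S_min ≈ 0.1200+0.0160+0.6840+0.3500  ⇒  S_min = 117/100 m

S_min = 117/100 m = 1.1700 m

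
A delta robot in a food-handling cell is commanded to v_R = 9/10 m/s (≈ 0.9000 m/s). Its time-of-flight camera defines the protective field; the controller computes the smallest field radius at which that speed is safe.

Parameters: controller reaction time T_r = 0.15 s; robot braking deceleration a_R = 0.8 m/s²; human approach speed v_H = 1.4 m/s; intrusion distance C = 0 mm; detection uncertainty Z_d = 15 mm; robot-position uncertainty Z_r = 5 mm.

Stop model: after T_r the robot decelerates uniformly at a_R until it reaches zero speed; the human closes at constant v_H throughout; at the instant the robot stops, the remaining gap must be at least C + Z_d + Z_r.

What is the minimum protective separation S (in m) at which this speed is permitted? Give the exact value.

braking lasts T_s = (9/10)/(4/5) = 1.1250 s
robot in T_r: 0.9000·0.1500 = 0.1350 m
robot covers 0.9000·1.1250 − ½·0.8000·1.1250² = 0.5062 m while stopping
human closes 1.4000·1.2750 = 1.7850 m
C+Z_d+Z_r = 0.0000+0.0150+0.0050 = 0.0200 m
S_min ≈ 0.1350+0.5062+1.7850+0.0200  ⇒  S_min = 1957/800 m

S_min = 1957/800 m = 2.4463 m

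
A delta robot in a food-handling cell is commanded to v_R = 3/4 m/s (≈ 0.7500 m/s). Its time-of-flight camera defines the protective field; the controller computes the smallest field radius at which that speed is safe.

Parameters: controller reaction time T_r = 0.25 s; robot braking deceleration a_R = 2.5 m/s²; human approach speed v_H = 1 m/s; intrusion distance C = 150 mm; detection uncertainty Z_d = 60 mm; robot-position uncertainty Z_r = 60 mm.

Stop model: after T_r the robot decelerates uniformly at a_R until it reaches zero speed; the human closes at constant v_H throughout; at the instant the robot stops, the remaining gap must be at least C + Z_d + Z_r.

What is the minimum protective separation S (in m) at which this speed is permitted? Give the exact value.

T_s = v_R/a_R = (3/4)/(5/2) = 0.3000 s
robot in T_r: 0.7500·0.2500 = 0.1875 m
robot under decel: 0.7500²/(2·2.5000) = 0.1125 m
person approaches 1.0000·(0.2500+0.3000) = 0.5500 m
C+Z_d+Z_r = 0.1500+0.0600+0.0600 = 0.2700 m
S_min ≈ 0.1875+0.1125+0.5500+0.2700  ⇒  S_min = 28/25 m

S_min = 28/25 m = 1.1200 m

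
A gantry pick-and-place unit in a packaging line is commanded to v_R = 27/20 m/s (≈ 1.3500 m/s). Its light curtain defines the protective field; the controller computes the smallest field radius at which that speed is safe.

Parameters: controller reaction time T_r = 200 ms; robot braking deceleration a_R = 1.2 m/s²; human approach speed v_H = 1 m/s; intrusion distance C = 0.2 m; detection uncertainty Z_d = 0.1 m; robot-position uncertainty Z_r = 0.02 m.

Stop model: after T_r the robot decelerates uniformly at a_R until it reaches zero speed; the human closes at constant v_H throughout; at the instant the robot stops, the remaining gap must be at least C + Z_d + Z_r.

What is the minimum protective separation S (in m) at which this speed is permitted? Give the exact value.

T_s = v_R/a_R = (27/20)/(6/5) = 1.1250 s
robot covers v_R·T_r = 1.3500·0.2000 = 0.2700 m before braking
braking distance = 1.3500²/(2·1.2000) = 0.7594 m
human closes 1.0000·1.3250 = 1.3250 m
residual clearance needed = 0.2000+0.1000+0.0200 = 0.3200 m
S_min ≈ 0.2700+0.7594+1.3250+0.3200  ⇒  S_min = 4279/1600 m

S_min = 4279/1600 m = 2.6744 m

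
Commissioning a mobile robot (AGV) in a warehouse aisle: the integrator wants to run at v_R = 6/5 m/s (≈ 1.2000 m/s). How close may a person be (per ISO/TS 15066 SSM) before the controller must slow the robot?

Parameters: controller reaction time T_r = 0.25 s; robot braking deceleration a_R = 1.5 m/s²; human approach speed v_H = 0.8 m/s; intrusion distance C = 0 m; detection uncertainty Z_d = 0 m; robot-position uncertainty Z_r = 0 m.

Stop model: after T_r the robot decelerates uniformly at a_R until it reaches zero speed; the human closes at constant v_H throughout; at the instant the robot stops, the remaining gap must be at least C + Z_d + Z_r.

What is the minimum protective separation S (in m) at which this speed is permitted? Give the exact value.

S_min = 81/50 m = 1.6200 m

braking lasts T_s = (6/5)/(3/2) = 0.8000 s
robot covers v_R·T_r = 1.2000·0.2500 = 0.3000 m before braking
robot under decel: 1.2000²/(2·1.5000) = 0.4800 m
human over T_r+T_s: 0.8000·(0.2500+0.8000) = 0.8400 m
residual clearance needed = 0.0000+0.0000+0.0000 = 0.0000 m
S_min ≈ 0.3000+0.4800+0.8400+0.0000  ⇒  S_min = 81/50 m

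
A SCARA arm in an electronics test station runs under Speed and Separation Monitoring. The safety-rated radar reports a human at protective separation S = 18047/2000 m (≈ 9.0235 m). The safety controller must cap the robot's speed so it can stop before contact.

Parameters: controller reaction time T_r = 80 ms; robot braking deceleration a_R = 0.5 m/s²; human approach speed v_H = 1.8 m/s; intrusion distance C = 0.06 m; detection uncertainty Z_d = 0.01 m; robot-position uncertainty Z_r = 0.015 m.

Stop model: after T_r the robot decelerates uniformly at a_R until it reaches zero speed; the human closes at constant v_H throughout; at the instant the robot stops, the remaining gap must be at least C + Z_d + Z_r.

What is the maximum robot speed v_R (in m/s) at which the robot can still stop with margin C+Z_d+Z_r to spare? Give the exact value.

v_R_max = 33/20 m/s = 1.6500 m/s

collect terms ⇒ (1)·v_R² + (92/25)·v_R + (-17589/2000) = 0
  disc = (92/25)² − 4·(1)·(-17589/2000) = 121801/2500 ; √disc = 349/50
  v_R = (−(92/25) + 349/50) / (2·(1)) = 33/20 m/s
check:
stop time T_s = (33/20)/(1/2) = 3.3000 s
robot covers v_R·T_r = 1.6500·0.0800 = 0.1320 m before braking
robot under decel: 1.6500²/(2·0.5000) = 2.7225 m
human over T_r+T_s: 1.8000·(0.0800+3.3000) = 6.0840 m
C+Z_d+Z_r = 0.0600+0.0100+0.0150 = 0.0850 m
sum ≈ 0.1320+2.7225+6.0840+0.0850 ≈ 9.0235 m = S ✓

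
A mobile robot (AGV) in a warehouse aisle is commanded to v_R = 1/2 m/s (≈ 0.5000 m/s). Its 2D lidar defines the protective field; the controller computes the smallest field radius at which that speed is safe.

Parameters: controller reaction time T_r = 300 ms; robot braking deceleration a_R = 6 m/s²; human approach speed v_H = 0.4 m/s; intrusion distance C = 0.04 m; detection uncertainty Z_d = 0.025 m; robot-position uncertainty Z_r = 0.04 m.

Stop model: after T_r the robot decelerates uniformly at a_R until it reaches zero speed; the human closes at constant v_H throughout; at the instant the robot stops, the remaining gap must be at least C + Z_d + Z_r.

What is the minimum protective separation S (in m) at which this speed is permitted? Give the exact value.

braking lasts T_s = (1/2)/6 = 0.0833 s
robot in T_r: 0.5000·0.3000 = 0.1500 m
braking distance = 0.5000²/(2·6.0000) = 0.0208 m
human over T_r+T_s: 0.4000·(0.3000+0.0833) = 0.1533 m
residual clearance needed = 0.0400+0.0250+0.0400 = 0.1050 m
S_min ≈ 0.1500+0.0208+0.1533+0.1050  ⇒  S_min = 103/240 m

S_min = 103/240 m = 0.4292 m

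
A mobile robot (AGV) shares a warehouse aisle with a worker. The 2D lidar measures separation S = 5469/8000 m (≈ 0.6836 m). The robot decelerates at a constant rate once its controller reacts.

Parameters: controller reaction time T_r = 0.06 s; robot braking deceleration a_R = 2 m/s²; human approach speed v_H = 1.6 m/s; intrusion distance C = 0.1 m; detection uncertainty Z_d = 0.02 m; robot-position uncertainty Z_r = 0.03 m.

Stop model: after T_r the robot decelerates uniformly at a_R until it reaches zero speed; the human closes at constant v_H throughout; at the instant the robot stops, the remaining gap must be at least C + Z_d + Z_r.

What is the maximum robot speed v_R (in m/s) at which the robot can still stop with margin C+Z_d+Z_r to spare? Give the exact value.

v_R_max = 9/20 m/s = 0.4500 m/s

collect terms ⇒ (1/4)·v_R² + (43/50)·v_R + (-3501/8000) = 0
  disc = (43/50)² − 4·(1/4)·(-3501/8000) = 47089/40000 ; √disc = 217/200
  v_R = (−(43/50) + 217/200) / (2·(1/4)) = 9/20 m/s
check:
T_s = v_R/a_R = (9/20)/2 = 0.2250 s
robot covers v_R·T_r = 0.4500·0.0600 = 0.0270 m before braking
braking distance = 0.4500²/(2·2.0000) = 0.0506 m
human over T_r+T_s: 1.6000·(0.0600+0.2250) = 0.4560 m
C+Z_d+Z_r = 0.1000+0.0200+0.0300 = 0.1500 m
sum ≈ 0.0270+0.0506+0.4560+0.1500 ≈ 0.6836 m = S ✓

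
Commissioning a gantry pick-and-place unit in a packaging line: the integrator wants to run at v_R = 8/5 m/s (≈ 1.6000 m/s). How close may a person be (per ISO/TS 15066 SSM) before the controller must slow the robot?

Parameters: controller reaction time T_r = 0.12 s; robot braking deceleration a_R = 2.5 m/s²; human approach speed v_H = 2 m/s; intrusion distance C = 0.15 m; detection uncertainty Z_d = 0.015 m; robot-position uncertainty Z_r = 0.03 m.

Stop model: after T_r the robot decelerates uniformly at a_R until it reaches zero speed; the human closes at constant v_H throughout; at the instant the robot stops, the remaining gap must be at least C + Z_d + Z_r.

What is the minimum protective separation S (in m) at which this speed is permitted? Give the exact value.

stop time T_s = (8/5)/(5/2) = 0.6400 s
robot in T_r: 1.6000·0.1200 = 0.1920 m
braking distance = 1.6000²/(2·2.5000) = 0.5120 m
person approaches 2.0000·(0.1200+0.6400) = 1.5200 m
margins: 0.1500+0.0150+0.0300 = 0.1950 m
S_min ≈ 0.1920+0.5120+1.5200+0.1950  ⇒  S_min = 2419/1000 m

S_min = 2419/1000 m = 2.4190 m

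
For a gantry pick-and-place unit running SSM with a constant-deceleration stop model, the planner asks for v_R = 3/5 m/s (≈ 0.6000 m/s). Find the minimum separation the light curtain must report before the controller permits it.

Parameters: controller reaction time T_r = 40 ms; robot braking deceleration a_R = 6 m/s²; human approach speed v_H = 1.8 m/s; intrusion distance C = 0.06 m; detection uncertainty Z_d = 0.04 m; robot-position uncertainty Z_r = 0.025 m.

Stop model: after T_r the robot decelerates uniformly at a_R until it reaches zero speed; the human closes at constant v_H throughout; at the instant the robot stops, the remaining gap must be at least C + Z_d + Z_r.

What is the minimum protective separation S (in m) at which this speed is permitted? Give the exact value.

braking lasts T_s = (3/5)/6 = 0.1000 s
robot covers v_R·T_r = 0.6000·0.0400 = 0.0240 m before braking
robot covers 0.6000·0.1000 − ½·6.0000·0.1000² = 0.0300 m while stopping
person approaches 1.8000·(0.0400+0.1000) = 0.2520 m
residual clearance needed = 0.0600+0.0400+0.0250 = 0.1250 m
S_min ≈ 0.0240+0.0300+0.2520+0.1250  ⇒  S_min = 431/1000 m

S_min = 431/1000 m = 0.4310 m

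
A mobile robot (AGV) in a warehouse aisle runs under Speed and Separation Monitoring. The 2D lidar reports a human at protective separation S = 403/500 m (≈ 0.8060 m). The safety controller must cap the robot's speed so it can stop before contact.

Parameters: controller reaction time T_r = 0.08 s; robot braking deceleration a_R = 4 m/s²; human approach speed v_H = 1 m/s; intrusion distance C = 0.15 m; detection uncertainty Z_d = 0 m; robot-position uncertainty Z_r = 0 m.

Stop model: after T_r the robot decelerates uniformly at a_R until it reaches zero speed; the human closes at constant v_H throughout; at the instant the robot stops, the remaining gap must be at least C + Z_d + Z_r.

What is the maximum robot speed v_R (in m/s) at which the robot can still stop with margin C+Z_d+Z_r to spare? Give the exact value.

collect terms ⇒ (1/8)·v_R² + (33/100)·v_R + (-72/125) = 0
  disc = (33/100)² − 4·(1/8)·(-72/125) = 3969/10000 ; √disc = 63/100
  v_R = (−(33/100) + 63/100) / (2·(1/8)) = 6/5 m/s
check:
braking lasts T_s = (6/5)/4 = 0.3000 s
reaction-phase robot travel = 1.2000·0.0800 = 0.0960 m
braking distance = 1.2000²/(2·4.0000) = 0.1800 m
human closes 1.0000·0.3800 = 0.3800 m
margins: 0.1500+0.0000+0.0000 = 0.1500 m
sum ≈ 0.0960+0.1800+0.3800+0.1500 ≈ 0.8060 m = S ✓

v_R_max = 6/5 m/s = 1.2000 m/s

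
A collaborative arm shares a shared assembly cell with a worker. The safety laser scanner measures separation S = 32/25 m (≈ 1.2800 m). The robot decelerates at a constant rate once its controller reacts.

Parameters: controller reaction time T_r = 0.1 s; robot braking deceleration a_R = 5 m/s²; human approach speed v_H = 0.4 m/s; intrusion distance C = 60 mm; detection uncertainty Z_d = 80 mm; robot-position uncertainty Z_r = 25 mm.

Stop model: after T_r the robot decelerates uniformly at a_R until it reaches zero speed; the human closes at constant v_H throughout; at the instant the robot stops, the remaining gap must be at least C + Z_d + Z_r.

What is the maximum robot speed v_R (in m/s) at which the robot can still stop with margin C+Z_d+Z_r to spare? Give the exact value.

v_R_max = 5/2 m/s = 2.5000 m/s

quadratic (1/10)·v² + (9/50)·v + (-43/40) = 0
  disc = (9/50)² − 4·(1/10)·(-43/40) = 289/625 ; √disc = 17/25
  v_R = (−(9/50) + 17/25) / (2·(1/10)) = 5/2 m/s
check:
braking lasts T_s = (5/2)/5 = 0.5000 s
reaction-phase robot travel = 2.5000·0.1000 = 0.2500 m
braking distance = 2.5000²/(2·5.0000) = 0.6250 m
person approaches 0.4000·(0.1000+0.5000) = 0.2400 m
margins: 0.0600+0.0800+0.0250 = 0.1650 m
sum ≈ 0.2500+0.6250+0.2400+0.1650 ≈ 1.2800 m = S ✓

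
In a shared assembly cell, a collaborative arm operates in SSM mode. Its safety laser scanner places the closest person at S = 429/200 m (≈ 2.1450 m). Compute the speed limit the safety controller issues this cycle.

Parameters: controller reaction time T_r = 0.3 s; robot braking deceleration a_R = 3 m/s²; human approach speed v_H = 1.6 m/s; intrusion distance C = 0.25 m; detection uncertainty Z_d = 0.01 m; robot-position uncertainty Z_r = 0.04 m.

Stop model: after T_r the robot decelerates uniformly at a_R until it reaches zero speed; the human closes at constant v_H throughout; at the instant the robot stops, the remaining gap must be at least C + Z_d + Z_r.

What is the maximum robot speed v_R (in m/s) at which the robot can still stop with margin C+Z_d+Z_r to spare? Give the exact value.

collect terms ⇒ (1/6)·v_R² + (5/6)·v_R + (-273/200) = 0
  disc = (5/6)² − 4·(1/6)·(-273/200) = 361/225 ; √disc = 19/15
  v_R = (−(5/6) + 19/15) / (2·(1/6)) = 13/10 m/s
check:
braking lasts T_s = (13/10)/3 = 0.4333 s
robot in T_r: 1.3000·0.3000 = 0.3900 m
braking distance = 1.3000²/(2·3.0000) = 0.2817 m
person approaches 1.6000·(0.3000+0.4333) = 1.1733 m
C+Z_d+Z_r = 0.2500+0.0100+0.0400 = 0.3000 m
sum ≈ 0.3900+0.2817+1.1733+0.3000 ≈ 2.1450 m = S ✓

v_R_max = 13/10 m/s = 1.3000 m/s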